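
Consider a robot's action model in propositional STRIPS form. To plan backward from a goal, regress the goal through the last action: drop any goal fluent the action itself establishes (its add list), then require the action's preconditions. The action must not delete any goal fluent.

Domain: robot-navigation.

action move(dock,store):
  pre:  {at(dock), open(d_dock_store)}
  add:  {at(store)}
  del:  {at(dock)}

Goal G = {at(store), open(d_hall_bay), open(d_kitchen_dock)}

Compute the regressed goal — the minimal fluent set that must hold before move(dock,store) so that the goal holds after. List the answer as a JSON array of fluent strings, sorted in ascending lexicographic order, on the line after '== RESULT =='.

Regress:
  G ∩ del = {}  (empty — regression defined)
  G \ add = {at(store), open(d_hall_bay), open(d_kitchen_dock)} \ {at(store)} = {open(d_hall_bay), open(d_kitchen_dock)}
  ∪ pre   = {open(d_hall_bay), open(d_kitchen_dock)} ∪ {at(dock), open(d_dock_store)}
          = {at(dock), open(d_dock_store), open(d_hall_bay), open(d_kitchen_dock)}

== RESULT ==
["at(dock)", "open(d_dock_store)", "open(d_hall_bay)", "open(d_kitchen_dock)"]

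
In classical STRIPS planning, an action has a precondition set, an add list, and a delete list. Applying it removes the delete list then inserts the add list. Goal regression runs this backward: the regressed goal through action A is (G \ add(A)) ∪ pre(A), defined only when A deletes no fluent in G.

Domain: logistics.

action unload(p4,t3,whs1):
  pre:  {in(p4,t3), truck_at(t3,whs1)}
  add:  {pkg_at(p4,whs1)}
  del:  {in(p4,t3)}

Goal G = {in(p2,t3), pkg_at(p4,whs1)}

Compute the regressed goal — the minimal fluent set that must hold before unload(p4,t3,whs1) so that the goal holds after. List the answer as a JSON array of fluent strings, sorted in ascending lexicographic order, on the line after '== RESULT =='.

Regress:
  G ∩ del = {}  (empty — regression defined)
  G \ add = {in(p2,t3), pkg_at(p4,whs1)} \ {pkg_at(p4,whs1)} = {in(p2,t3)}
  ∪ pre   = {in(p2,t3)} ∪ {in(p4,t3), truck_at(t3,whs1)}
          = {in(p2,t3), in(p4,t3), truck_at(t3,whs1)}

== RESULT ==
["in(p2,t3)", "in(p4,t3)", "truck_at(t3,whs1)"]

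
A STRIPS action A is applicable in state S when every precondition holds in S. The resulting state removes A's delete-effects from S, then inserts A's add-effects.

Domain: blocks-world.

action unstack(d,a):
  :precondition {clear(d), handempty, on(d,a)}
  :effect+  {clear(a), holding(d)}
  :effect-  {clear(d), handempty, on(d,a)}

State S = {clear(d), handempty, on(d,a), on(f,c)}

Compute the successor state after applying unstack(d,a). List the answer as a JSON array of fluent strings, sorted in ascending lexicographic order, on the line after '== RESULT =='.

Progress:
  pre ⊆ S: {clear(d), handempty, on(d,a)} ⊆ S  — applicable
  S \ del = {on(f,c)}
  ∪ add   = {clear(a), holding(d), on(f,c)}

== RESULT ==
["clear(a)", "holding(d)", "on(f,c)"]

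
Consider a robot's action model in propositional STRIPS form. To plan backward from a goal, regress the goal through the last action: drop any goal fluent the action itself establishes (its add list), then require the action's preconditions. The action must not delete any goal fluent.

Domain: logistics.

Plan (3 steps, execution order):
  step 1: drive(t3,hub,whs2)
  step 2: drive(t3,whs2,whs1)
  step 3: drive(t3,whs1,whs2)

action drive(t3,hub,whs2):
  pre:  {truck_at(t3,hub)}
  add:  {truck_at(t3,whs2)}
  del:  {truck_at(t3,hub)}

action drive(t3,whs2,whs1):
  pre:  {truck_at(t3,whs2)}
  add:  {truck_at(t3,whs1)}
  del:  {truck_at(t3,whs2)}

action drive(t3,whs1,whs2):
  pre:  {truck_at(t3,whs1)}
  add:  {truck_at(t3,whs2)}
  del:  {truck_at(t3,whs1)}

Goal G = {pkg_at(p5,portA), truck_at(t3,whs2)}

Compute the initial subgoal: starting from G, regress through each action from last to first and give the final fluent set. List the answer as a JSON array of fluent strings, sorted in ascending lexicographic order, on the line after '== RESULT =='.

Regress step by step:
  through step 3 (drive(t3,whs1,whs2)): drop {truck_at(t3,whs2)}, keep {pkg_at(p5,portA)}, require {truck_at(t3,whs1)}
    → {pkg_at(p5,portA), truck_at(t3,whs1)}
  through step 2 (drive(t3,whs2,whs1)): drop {truck_at(t3,whs1)}, keep {pkg_at(p5,portA)}, require {truck_at(t3,whs2)}
    → {pkg_at(p5,portA), truck_at(t3,whs2)}
  through step 1 (drive(t3,hub,whs2)): drop {truck_at(t3,whs2)}, keep {pkg_at(p5,portA)}, require {truck_at(t3,hub)}
    → {pkg_at(p5,portA), truck_at(t3,hub)}

== RESULT ==
["pkg_at(p5,portA)", "truck_at(t3,hub)"]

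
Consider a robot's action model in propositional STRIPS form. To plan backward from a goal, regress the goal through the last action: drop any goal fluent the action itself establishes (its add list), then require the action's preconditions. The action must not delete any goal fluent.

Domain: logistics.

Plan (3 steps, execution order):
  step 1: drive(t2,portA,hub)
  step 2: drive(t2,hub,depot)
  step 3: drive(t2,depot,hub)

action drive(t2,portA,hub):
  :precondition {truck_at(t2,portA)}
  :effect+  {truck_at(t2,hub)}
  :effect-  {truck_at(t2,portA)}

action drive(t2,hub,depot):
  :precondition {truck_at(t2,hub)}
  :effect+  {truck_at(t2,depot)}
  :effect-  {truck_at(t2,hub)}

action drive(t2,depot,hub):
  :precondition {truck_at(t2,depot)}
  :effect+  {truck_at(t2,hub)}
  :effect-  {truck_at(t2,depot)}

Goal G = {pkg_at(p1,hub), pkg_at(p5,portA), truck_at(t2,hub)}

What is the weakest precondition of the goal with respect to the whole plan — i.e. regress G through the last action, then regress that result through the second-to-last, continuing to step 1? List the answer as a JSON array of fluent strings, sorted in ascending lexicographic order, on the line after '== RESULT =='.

Work backward from the goal:
  through step 3 (drive(t2,depot,hub)): drop {truck_at(t2,hub)}, keep {pkg_at(p1,hub), pkg_at(p5,portA)}, require {truck_at(t2,depot)}
    → {pkg_at(p1,hub), pkg_at(p5,portA), truck_at(t2,depot)}
  through step 2 (drive(t2,hub,depot)): drop {truck_at(t2,depot)}, keep {pkg_at(p1,hub), pkg_at(p5,portA)}, require {truck_at(t2,hub)}
    → {pkg_at(p1,hub), pkg_at(p5,portA), truck_at(t2,hub)}
  through step 1 (drive(t2,portA,hub)): drop {truck_at(t2,hub)}, keep {pkg_at(p1,hub), pkg_at(p5,portA)}, require {truck_at(t2,portA)}
    → {pkg_at(p1,hub), pkg_at(p5,portA), truck_at(t2,portA)}

== RESULT ==
["pkg_at(p1,hub)", "pkg_at(p5,portA)", "truck_at(t2,portA)"]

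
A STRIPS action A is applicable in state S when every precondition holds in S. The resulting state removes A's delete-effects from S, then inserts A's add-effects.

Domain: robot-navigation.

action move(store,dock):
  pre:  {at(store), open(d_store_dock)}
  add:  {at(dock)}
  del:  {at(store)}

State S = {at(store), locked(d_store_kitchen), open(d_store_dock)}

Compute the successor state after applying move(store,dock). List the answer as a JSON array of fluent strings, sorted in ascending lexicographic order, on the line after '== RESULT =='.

Compute (S \ del) ∪ add:
  pre ⊆ S: {at(store), open(d_store_dock)} ⊆ S  — applicable
  S \ del = {locked(d_store_kitchen), open(d_store_dock)}
  ∪ add   = {at(dock), locked(d_store_kitchen), open(d_store_dock)}

== RESULT ==
["at(dock)", "locked(d_store_kitchen)", "open(d_store_dock)"]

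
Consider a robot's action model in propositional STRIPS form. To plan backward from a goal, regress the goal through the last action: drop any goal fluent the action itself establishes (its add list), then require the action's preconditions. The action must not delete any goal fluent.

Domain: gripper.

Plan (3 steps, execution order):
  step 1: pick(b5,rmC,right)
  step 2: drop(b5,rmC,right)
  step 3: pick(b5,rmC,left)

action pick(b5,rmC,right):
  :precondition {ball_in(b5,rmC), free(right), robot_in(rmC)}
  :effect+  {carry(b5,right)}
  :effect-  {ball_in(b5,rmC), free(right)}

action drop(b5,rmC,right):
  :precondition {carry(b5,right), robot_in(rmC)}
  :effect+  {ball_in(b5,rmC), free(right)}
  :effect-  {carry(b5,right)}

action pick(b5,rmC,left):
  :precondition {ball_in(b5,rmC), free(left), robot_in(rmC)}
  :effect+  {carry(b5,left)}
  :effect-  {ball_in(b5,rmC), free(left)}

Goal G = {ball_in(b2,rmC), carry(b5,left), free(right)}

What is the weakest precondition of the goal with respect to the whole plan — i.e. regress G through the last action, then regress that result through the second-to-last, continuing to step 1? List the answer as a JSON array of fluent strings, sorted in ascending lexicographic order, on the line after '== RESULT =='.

Regress step by step:
  through step 3 (pick(b5,rmC,left)): drop {carry(b5,left)}, keep {ball_in(b2,rmC), free(right)}, require {ball_in(b5,rmC), free(left), robot_in(rmC)}
    → {ball_in(b2,rmC), ball_in(b5,rmC), free(left), free(right), robot_in(rmC)}
  through step 2 (drop(b5,rmC,right)): drop {ball_in(b5,rmC), free(right)}, keep {ball_in(b2,rmC), free(left), robot_in(rmC)}, require {carry(b5,right), robot_in(rmC)}
    → {ball_in(b2,rmC), carry(b5,right), free(left), robot_in(rmC)}
  through step 1 (pick(b5,rmC,right)): drop {carry(b5,right)}, keep {ball_in(b2,rmC), free(left), robot_in(rmC)}, require {ball_in(b5,rmC), free(right), robot_in(rmC)}
    → {ball_in(b2,rmC), ball_in(b5,rmC), free(left), free(right), robot_in(rmC)}

== RESULT ==
["ball_in(b2,rmC)", "ball_in(b5,rmC)", "free(left)", "free(right)", "robot_in(rmC)"]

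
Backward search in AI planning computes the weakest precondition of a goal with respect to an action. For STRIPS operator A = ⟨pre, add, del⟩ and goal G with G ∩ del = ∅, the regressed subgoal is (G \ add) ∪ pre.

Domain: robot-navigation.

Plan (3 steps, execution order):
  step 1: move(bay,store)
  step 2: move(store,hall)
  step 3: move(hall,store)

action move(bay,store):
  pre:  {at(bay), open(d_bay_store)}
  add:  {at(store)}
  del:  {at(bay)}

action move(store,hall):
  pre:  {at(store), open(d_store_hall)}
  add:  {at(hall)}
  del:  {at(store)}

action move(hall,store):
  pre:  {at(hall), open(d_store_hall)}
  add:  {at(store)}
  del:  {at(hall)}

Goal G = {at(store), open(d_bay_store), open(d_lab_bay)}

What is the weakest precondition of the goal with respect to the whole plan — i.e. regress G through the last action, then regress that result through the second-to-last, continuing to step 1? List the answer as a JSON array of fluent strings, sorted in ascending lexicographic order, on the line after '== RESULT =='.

Work backward from the goal:
  through step 3 (move(hall,store)): drop {at(store)}, keep {open(d_bay_store), open(d_lab_bay)}, require {at(hall), open(d_store_hall)}
    → {at(hall), open(d_bay_store), open(d_lab_bay), open(d_store_hall)}
  through step 2 (move(store,hall)): drop {at(hall)}, keep {open(d_bay_store), open(d_lab_bay), open(d_store_hall)}, require {at(store), open(d_store_hall)}
    → {at(store), open(d_bay_store), open(d_lab_bay), open(d_store_hall)}
  through step 1 (move(bay,store)): drop {at(store)}, keep {open(d_bay_store), open(d_lab_bay), open(d_store_hall)}, require {at(bay), open(d_bay_store)}
    → {at(bay), open(d_bay_store), open(d_lab_bay), open(d_store_hall)}

== RESULT ==
["at(bay)", "open(d_bay_store)", "open(d_lab_bay)", "open(d_store_hall)"]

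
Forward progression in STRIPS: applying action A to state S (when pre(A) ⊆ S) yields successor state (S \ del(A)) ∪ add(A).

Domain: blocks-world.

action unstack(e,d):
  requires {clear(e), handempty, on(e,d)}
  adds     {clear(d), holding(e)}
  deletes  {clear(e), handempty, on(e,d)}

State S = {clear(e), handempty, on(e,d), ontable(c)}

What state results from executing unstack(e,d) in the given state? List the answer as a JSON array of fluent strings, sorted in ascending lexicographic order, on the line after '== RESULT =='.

Progress:
  pre ⊆ S: {clear(e), handempty, on(e,d)} ⊆ S  — applicable
  S \ del = {ontable(c)}
  ∪ add   = {clear(d), holding(e), ontable(c)}

== RESULT ==
["clear(d)", "holding(e)", "ontable(c)"]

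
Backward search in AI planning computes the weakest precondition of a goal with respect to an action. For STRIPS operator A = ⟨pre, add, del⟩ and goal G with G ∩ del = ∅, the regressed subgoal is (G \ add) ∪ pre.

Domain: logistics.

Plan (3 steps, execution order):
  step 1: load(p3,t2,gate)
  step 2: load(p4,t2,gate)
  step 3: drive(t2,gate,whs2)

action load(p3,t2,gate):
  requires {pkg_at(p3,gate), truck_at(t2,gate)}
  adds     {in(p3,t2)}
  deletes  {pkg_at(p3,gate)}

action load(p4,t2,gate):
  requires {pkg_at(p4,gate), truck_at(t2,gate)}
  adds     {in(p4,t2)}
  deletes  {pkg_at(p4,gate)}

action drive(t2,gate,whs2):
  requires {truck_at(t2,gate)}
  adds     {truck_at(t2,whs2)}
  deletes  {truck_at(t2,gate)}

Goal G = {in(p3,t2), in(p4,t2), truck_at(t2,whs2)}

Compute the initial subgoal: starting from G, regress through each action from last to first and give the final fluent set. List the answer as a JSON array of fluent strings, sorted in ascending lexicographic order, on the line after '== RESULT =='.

Regress step by step:
  through step 3 (drive(t2,gate,whs2)): drop {truck_at(t2,whs2)}, keep {in(p3,t2), in(p4,t2)}, require {truck_at(t2,gate)}
    → {in(p3,t2), in(p4,t2), truck_at(t2,gate)}
  through step 2 (load(p4,t2,gate)): drop {in(p4,t2)}, keep {in(p3,t2), truck_at(t2,gate)}, require {pkg_at(p4,gate), truck_at(t2,gate)}
    → {in(p3,t2), pkg_at(p4,gate), truck_at(t2,gate)}
  through step 1 (load(p3,t2,gate)): drop {in(p3,t2)}, keep {pkg_at(p4,gate), truck_at(t2,gate)}, require {pkg_at(p3,gate), truck_at(t2,gate)}
    → {pkg_at(p3,gate), pkg_at(p4,gate), truck_at(t2,gate)}

== RESULT ==
["pkg_at(p3,gate)", "pkg_at(p4,gate)", "truck_at(t2,gate)"]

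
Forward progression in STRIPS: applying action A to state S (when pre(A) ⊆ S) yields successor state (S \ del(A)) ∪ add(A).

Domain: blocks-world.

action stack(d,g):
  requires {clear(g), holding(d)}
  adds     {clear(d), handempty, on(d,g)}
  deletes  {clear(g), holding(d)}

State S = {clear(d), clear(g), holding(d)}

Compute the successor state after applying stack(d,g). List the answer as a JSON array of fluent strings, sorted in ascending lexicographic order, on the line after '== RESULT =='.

Progress:
  pre ⊆ S: {clear(g), holding(d)} ⊆ S  — applicable
  S \ del = {clear(d)}
  ∪ add   = {clear(d), handempty, on(d,g)}

== RESULT ==
["clear(d)", "handempty", "on(d,g)"]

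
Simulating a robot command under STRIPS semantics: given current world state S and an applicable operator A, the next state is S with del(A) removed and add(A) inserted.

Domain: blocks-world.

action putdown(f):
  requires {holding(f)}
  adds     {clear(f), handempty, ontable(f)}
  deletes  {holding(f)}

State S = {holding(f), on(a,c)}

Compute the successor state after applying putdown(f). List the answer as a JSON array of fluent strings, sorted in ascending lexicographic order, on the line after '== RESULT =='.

Progress:
  pre ⊆ S: {holding(f)} ⊆ S  — applicable
  S \ del = {on(a,c)}
  ∪ add   = {clear(f), handempty, on(a,c), ontable(f)}

== RESULT ==
["clear(f)", "handempty", "on(a,c)", "ontable(f)"]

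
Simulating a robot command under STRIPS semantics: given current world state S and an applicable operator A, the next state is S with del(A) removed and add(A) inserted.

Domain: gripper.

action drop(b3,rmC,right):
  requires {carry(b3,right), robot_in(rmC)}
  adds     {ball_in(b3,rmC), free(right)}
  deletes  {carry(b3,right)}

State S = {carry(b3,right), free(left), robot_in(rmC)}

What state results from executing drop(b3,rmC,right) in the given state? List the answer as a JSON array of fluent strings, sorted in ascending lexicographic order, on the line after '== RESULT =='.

Compute (S \ del) ∪ add:
  pre ⊆ S: {carry(b3,right), robot_in(rmC)} ⊆ S  — applicable
  S \ del = {free(left), robot_in(rmC)}
  ∪ add   = {ball_in(b3,rmC), free(left), free(right), robot_in(rmC)}

== RESULT ==
["ball_in(b3,rmC)", "free(left)", "free(right)", "robot_in(rmC)"]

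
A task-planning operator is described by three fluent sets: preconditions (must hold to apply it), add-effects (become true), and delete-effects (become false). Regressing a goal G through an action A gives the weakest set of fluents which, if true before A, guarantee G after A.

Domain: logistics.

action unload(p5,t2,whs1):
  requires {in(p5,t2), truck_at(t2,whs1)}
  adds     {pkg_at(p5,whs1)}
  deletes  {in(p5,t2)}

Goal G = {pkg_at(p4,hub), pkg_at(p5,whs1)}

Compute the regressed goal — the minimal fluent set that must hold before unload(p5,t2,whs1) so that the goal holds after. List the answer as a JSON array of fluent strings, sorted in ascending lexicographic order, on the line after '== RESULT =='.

Regress:
  G ∩ del = {}  (empty — regression defined)
  G \ add = {pkg_at(p4,hub), pkg_at(p5,whs1)} \ {pkg_at(p5,whs1)} = {pkg_at(p4,hub)}
  ∪ pre   = {pkg_at(p4,hub)} ∪ {in(p5,t2), truck_at(t2,whs1)}
          = {in(p5,t2), pkg_at(p4,hub), truck_at(t2,whs1)}

== RESULT ==
["in(p5,t2)", "pkg_at(p4,hub)", "truck_at(t2,whs1)"]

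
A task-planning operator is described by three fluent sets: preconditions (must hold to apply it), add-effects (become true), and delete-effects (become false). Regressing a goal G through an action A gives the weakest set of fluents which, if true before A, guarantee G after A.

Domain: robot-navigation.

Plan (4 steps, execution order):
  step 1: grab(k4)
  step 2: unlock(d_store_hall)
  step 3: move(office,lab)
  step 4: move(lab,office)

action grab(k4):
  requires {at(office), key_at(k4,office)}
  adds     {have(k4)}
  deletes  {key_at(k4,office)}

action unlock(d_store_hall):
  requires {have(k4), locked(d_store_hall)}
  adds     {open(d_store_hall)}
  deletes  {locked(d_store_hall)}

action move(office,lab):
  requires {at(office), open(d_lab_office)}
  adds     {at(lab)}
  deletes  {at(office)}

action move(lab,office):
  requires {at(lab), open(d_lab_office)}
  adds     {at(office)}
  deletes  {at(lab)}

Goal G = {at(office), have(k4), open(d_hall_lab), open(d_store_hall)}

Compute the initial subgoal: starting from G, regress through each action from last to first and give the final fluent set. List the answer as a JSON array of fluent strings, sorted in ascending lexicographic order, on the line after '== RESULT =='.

Regress step by step:
  through step 4 (move(lab,office)): drop {at(office)}, keep {have(k4), open(d_hall_lab), open(d_store_hall)}, require {at(lab), open(d_lab_office)}
    → {at(lab), have(k4), open(d_hall_lab), open(d_lab_office), open(d_store_hall)}
  through step 3 (move(office,lab)): drop {at(lab)}, keep {have(k4), open(d_hall_lab), open(d_lab_office), open(d_store_hall)}, require {at(office), open(d_lab_office)}
    → {at(office), have(k4), open(d_hall_lab), open(d_lab_office), open(d_store_hall)}
  through step 2 (unlock(d_store_hall)): drop {open(d_store_hall)}, keep {at(office), have(k4), open(d_hall_lab), open(d_lab_office)}, require {have(k4), locked(d_store_hall)}
    → {at(office), have(k4), locked(d_store_hall), open(d_hall_lab), open(d_lab_office)}
  through step 1 (grab(k4)): drop {have(k4)}, keep {at(office), locked(d_store_hall), open(d_hall_lab), open(d_lab_office)}, require {at(office), key_at(k4,office)}
    → {at(office), key_at(k4,office), locked(d_store_hall), open(d_hall_lab), open(d_lab_office)}

== RESULT ==
["at(office)", "key_at(k4,office)", "locked(d_store_hall)", "open(d_hall_lab)", "open(d_lab_office)"]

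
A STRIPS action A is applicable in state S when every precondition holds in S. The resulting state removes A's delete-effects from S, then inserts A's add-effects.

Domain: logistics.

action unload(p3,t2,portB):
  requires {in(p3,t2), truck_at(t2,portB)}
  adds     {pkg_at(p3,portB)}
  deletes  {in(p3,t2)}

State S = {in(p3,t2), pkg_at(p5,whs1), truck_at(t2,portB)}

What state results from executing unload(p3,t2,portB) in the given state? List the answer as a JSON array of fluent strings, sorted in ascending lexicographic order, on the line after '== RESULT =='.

Compute (S \ del) ∪ add:
  pre ⊆ S: {in(p3,t2), truck_at(t2,portB)} ⊆ S  — applicable
  S \ del = {pkg_at(p5,whs1), truck_at(t2,portB)}
  ∪ add   = {pkg_at(p3,portB), pkg_at(p5,whs1), truck_at(t2,portB)}

== RESULT ==
["pkg_at(p3,portB)", "pkg_at(p5,whs1)", "truck_at(t2,portB)"]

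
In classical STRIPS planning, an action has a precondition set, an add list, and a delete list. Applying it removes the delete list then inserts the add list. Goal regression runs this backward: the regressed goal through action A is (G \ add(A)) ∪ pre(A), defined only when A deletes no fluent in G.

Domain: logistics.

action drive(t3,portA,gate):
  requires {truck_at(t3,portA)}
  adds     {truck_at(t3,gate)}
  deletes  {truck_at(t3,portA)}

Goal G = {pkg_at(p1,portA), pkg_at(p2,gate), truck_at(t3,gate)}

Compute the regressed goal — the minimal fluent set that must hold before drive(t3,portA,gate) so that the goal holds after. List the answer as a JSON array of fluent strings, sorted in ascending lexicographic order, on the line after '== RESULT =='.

Regress:
  G ∩ del = {}  (empty — regression defined)
  G \ add = {pkg_at(p1,portA), pkg_at(p2,gate), truck_at(t3,gate)} \ {truck_at(t3,gate)} = {pkg_at(p1,portA), pkg_at(p2,gate)}
  ∪ pre   = {pkg_at(p1,portA), pkg_at(p2,gate)} ∪ {truck_at(t3,portA)}
          = {pkg_at(p1,portA), pkg_at(p2,gate), truck_at(t3,portA)}

== RESULT ==
["pkg_at(p1,portA)", "pkg_at(p2,gate)", "truck_at(t3,portA)"]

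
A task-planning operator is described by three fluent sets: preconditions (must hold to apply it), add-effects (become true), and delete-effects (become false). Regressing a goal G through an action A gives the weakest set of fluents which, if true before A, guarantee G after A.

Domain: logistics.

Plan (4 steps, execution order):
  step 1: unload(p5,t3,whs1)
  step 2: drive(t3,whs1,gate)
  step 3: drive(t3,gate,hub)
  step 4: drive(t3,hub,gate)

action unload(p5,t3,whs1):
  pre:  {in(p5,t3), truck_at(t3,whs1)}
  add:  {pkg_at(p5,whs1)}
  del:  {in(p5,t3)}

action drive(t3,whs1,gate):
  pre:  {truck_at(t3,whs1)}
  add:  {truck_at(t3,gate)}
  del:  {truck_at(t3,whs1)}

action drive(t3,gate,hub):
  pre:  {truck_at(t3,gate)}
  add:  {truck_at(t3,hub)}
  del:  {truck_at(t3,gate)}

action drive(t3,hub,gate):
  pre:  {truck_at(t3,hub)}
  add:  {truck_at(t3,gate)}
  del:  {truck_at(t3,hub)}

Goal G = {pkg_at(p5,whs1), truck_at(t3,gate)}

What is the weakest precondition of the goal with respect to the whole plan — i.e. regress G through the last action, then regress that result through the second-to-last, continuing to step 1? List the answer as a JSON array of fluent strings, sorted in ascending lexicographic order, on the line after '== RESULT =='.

Work backward from the goal:
  through step 4 (drive(t3,hub,gate)): drop {truck_at(t3,gate)}, keep {pkg_at(p5,whs1)}, require {truck_at(t3,hub)}
    → {pkg_at(p5,whs1), truck_at(t3,hub)}
  through step 3 (drive(t3,gate,hub)): drop {truck_at(t3,hub)}, keep {pkg_at(p5,whs1)}, require {truck_at(t3,gate)}
    → {pkg_at(p5,whs1), truck_at(t3,gate)}
  through step 2 (drive(t3,whs1,gate)): drop {truck_at(t3,gate)}, keep {pkg_at(p5,whs1)}, require {truck_at(t3,whs1)}
    → {pkg_at(p5,whs1), truck_at(t3,whs1)}
  through step 1 (unload(p5,t3,whs1)): drop {pkg_at(p5,whs1)}, keep {truck_at(t3,whs1)}, require {in(p5,t3), truck_at(t3,whs1)}
    → {in(p5,t3), truck_at(t3,whs1)}

== RESULT ==
["in(p5,t3)", "truck_at(t3,whs1)"]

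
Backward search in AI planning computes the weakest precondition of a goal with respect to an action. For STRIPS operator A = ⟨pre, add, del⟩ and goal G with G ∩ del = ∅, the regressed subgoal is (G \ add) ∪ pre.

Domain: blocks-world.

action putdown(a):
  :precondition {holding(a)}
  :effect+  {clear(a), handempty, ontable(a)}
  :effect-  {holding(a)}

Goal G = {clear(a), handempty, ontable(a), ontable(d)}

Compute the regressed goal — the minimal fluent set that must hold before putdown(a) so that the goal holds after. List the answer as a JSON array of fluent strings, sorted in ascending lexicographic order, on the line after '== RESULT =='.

Regress:
  G ∩ del = {}  (empty — regression defined)
  G \ add = {clear(a), handempty, ontable(a), ontable(d)} \ {clear(a), handempty, ontable(a)} = {ontable(d)}
  ∪ pre   = {ontable(d)} ∪ {holding(a)}
          = {holding(a), ontable(d)}

== RESULT ==
["holding(a)", "ontable(d)"]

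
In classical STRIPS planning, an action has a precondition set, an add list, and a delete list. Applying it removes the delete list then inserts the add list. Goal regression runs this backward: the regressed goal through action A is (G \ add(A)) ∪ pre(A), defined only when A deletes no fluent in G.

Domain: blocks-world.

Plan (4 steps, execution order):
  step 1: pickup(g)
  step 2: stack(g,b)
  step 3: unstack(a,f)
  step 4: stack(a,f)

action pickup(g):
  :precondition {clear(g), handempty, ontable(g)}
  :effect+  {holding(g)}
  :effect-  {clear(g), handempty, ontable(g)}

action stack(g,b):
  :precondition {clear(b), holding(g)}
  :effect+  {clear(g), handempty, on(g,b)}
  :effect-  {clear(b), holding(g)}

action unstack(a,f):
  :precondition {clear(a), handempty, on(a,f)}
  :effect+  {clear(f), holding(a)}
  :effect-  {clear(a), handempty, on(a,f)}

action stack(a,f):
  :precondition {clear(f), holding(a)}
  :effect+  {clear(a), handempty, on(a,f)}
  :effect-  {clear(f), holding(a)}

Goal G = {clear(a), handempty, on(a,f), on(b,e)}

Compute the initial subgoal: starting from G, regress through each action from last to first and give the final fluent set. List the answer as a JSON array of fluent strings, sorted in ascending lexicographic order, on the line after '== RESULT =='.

Work backward from the goal:
  through step 4 (stack(a,f)): drop {clear(a), handempty, on(a,f)}, keep {on(b,e)}, require {clear(f), holding(a)}
    → {clear(f), holding(a), on(b,e)}
  through step 3 (unstack(a,f)): drop {clear(f), holding(a)}, keep {on(b,e)}, require {clear(a), handempty, on(a,f)}
    → {clear(a), handempty, on(a,f), on(b,e)}
  through step 2 (stack(g,b)): drop {handempty}, keep {clear(a), on(a,f), on(b,e)}, require {clear(b), holding(g)}
    → {clear(a), clear(b), holding(g), on(a,f), on(b,e)}
  through step 1 (pickup(g)): drop {holding(g)}, keep {clear(a), clear(b), on(a,f), on(b,e)}, require {clear(g), handempty, ontable(g)}
    → {clear(a), clear(b), clear(g), handempty, on(a,f), on(b,e), ontable(g)}

== RESULT ==
["clear(a)", "clear(b)", "clear(g)", "handempty", "on(a,f)", "on(b,e)", "ontable(g)"]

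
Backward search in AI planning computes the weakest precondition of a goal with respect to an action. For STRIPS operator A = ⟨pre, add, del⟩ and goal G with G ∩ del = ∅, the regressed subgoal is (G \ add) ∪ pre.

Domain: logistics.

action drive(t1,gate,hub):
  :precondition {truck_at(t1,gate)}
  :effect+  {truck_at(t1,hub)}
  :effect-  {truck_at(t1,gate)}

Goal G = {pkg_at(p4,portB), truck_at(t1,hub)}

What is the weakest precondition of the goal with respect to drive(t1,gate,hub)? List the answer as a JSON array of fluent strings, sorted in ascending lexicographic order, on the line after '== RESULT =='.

Compute (G \ add) ∪ pre:
  G ∩ del = {}  (empty — regression defined)
  G \ add = {pkg_at(p4,portB), truck_at(t1,hub)} \ {truck_at(t1,hub)} = {pkg_at(p4,portB)}
  ∪ pre   = {pkg_at(p4,portB)} ∪ {truck_at(t1,gate)}
          = {pkg_at(p4,portB), truck_at(t1,gate)}

== RESULT ==
["pkg_at(p4,portB)", "truck_at(t1,gate)"]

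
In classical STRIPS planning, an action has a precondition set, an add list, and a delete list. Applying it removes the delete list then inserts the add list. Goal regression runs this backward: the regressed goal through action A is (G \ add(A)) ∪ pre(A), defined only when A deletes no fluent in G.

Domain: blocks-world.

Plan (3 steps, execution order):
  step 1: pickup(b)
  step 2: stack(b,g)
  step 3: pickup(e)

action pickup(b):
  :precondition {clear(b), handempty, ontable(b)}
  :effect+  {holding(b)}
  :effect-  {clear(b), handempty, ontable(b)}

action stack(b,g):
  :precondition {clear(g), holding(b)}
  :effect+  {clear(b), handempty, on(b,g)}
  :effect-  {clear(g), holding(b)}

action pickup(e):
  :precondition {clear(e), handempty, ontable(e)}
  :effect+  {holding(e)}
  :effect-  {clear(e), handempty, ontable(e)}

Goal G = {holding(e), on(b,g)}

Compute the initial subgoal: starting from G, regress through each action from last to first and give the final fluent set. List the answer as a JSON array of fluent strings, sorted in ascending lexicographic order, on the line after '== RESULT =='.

Work backward from the goal:
  through step 3 (pickup(e)): drop {holding(e)}, keep {on(b,g)}, require {clear(e), handempty, ontable(e)}
    → {clear(e), handempty, on(b,g), ontable(e)}
  through step 2 (stack(b,g)): drop {handempty, on(b,g)}, keep {clear(e), ontable(e)}, require {clear(g), holding(b)}
    → {clear(e), clear(g), holding(b), ontable(e)}
  through step 1 (pickup(b)): drop {holding(b)}, keep {clear(e), clear(g), ontable(e)}, require {clear(b), handempty, ontable(b)}
    → {clear(b), clear(e), clear(g), handempty, ontable(b), ontable(e)}

== RESULT ==
["clear(b)", "clear(e)", "clear(g)", "handempty", "ontable(b)", "ontable(e)"]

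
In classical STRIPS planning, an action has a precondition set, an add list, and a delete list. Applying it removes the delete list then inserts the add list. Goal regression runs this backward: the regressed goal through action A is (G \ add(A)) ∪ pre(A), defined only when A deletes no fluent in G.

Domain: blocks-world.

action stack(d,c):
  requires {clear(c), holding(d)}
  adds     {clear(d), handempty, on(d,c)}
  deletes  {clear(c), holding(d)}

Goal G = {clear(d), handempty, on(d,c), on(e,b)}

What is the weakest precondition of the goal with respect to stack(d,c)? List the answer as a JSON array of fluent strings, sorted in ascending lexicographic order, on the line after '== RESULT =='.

Regress:
  G ∩ del = {}  (empty — regression defined)
  G \ add = {clear(d), handempty, on(d,c), on(e,b)} \ {clear(d), handempty, on(d,c)} = {on(e,b)}
  ∪ pre   = {on(e,b)} ∪ {clear(c), holding(d)}
          = {clear(c), holding(d), on(e,b)}

== RESULT ==
["clear(c)", "holding(d)", "on(e,b)"]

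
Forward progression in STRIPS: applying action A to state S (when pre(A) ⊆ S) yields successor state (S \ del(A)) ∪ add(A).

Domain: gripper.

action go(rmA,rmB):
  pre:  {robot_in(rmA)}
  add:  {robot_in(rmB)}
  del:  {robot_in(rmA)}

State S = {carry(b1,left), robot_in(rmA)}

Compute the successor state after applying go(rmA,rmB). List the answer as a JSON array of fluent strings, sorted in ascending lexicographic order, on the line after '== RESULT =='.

Compute (S \ del) ∪ add:
  pre ⊆ S: {robot_in(rmA)} ⊆ S  — applicable
  S \ del = {carry(b1,left)}
  ∪ add   = {carry(b1,left), robot_in(rmB)}

== RESULT ==
["carry(b1,left)", "robot_in(rmB)"]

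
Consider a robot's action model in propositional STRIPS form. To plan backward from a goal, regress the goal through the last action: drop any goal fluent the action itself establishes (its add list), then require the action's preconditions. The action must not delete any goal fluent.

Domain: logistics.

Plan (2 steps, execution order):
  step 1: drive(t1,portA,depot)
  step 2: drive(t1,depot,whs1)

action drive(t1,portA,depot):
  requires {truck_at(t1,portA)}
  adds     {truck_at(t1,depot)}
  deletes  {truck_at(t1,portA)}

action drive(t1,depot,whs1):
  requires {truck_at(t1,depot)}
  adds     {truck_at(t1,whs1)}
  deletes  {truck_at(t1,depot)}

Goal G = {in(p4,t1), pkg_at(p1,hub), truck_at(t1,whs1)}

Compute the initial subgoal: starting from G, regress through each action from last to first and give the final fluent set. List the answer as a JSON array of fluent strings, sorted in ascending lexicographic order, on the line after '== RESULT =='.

Regress step by step:
  through step 2 (drive(t1,depot,whs1)): drop {truck_at(t1,whs1)}, keep {in(p4,t1), pkg_at(p1,hub)}, require {truck_at(t1,depot)}
    → {in(p4,t1), pkg_at(p1,hub), truck_at(t1,depot)}
  through step 1 (drive(t1,portA,depot)): drop {truck_at(t1,depot)}, keep {in(p4,t1), pkg_at(p1,hub)}, require {truck_at(t1,portA)}
    → {in(p4,t1), pkg_at(p1,hub), truck_at(t1,portA)}

== RESULT ==
["in(p4,t1)", "pkg_at(p1,hub)", "truck_at(t1,portA)"]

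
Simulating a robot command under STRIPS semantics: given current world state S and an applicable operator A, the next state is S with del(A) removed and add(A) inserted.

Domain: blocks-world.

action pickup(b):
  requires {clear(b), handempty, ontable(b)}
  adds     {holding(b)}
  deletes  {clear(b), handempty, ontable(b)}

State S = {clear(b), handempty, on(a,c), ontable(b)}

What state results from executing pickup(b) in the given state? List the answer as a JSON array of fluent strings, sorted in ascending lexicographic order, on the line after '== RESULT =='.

Progress:
  pre ⊆ S: {clear(b), handempty, ontable(b)} ⊆ S  — applicable
  S \ del = {on(a,c)}
  ∪ add   = {holding(b), on(a,c)}

== RESULT ==
["holding(b)", "on(a,c)"]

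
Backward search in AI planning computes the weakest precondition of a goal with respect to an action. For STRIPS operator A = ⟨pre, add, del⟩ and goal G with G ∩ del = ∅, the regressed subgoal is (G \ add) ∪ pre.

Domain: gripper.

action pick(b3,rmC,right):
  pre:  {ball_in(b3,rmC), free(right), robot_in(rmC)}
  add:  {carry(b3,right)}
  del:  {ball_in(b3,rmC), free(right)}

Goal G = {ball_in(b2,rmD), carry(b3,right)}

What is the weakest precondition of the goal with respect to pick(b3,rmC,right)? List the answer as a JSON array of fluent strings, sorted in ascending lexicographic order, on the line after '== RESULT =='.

Regress:
  G ∩ del = {}  (empty — regression defined)
  G \ add = {ball_in(b2,rmD), carry(b3,right)} \ {carry(b3,right)} = {ball_in(b2,rmD)}
  ∪ pre   = {ball_in(b2,rmD)} ∪ {ball_in(b3,rmC), free(right), robot_in(rmC)}
          = {ball_in(b2,rmD), ball_in(b3,rmC), free(right), robot_in(rmC)}

== RESULT ==
["ball_in(b2,rmD)", "ball_in(b3,rmC)", "free(right)", "robot_in(rmC)"]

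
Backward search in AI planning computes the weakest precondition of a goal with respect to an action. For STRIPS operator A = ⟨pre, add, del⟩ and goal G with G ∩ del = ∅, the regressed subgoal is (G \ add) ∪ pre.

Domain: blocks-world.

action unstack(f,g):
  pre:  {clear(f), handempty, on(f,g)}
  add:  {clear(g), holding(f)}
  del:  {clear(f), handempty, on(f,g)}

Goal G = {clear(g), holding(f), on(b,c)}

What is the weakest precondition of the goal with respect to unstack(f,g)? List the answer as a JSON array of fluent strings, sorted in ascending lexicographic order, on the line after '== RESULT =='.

Compute (G \ add) ∪ pre:
  G ∩ del = {}  (empty — regression defined)
  G \ add = {clear(g), holding(f), on(b,c)} \ {clear(g), holding(f)} = {on(b,c)}
  ∪ pre   = {on(b,c)} ∪ {clear(f), handempty, on(f,g)}
          = {clear(f), handempty, on(b,c), on(f,g)}

== RESULT ==
["clear(f)", "handempty", "on(b,c)", "on(f,g)"]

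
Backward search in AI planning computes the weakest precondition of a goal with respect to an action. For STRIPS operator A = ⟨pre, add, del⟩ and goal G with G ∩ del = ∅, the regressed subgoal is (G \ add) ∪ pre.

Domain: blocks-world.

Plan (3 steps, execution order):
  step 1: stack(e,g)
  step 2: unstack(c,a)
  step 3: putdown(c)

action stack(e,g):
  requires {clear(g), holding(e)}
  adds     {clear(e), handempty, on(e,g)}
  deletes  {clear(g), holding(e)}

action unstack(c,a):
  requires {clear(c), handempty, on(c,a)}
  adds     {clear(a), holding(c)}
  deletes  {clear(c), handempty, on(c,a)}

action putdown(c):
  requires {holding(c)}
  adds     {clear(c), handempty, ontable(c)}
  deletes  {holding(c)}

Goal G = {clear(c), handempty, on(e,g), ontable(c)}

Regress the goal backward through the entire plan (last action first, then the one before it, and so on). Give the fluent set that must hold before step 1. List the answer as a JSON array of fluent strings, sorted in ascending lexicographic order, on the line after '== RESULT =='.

Work backward from the goal:
  through step 3 (putdown(c)): drop {clear(c), handempty, ontable(c)}, keep {on(e,g)}, require {holding(c)}
    → {holding(c), on(e,g)}
  through step 2 (unstack(c,a)): drop {holding(c)}, keep {on(e,g)}, require {clear(c), handempty, on(c,a)}
    → {clear(c), handempty, on(c,a), on(e,g)}
  through step 1 (stack(e,g)): drop {handempty, on(e,g)}, keep {clear(c), on(c,a)}, require {clear(g), holding(e)}
    → {clear(c), clear(g), holding(e), on(c,a)}

== RESULT ==
["clear(c)", "clear(g)", "holding(e)", "on(c,a)"]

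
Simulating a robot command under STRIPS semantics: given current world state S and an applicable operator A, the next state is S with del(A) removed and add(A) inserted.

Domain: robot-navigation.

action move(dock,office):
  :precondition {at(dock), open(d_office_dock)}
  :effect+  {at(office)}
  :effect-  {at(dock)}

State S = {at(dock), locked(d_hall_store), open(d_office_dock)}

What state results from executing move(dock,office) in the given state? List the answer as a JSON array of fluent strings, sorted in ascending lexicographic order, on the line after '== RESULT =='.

Progress:
  pre ⊆ S: {at(dock), open(d_office_dock)} ⊆ S  — applicable
  S \ del = {locked(d_hall_store), open(d_office_dock)}
  ∪ add   = {at(office), locked(d_hall_store), open(d_office_dock)}

== RESULT ==
["at(office)", "locked(d_hall_store)", "open(d_office_dock)"]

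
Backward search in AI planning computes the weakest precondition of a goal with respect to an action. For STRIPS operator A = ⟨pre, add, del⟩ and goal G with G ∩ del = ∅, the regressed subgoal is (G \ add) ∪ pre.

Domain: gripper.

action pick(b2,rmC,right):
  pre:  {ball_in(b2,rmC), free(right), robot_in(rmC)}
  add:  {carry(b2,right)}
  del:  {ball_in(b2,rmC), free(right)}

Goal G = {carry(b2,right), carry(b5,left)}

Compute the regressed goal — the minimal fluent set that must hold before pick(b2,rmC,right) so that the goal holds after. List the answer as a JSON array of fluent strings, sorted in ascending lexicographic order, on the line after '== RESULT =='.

Compute (G \ add) ∪ pre:
  G ∩ del = {}  (empty — regression defined)
  G \ add = {carry(b2,right), carry(b5,left)} \ {carry(b2,right)} = {carry(b5,left)}
  ∪ pre   = {carry(b5,left)} ∪ {ball_in(b2,rmC), free(right), robot_in(rmC)}
          = {ball_in(b2,rmC), carry(b5,left), free(right), robot_in(rmC)}

== RESULT ==
["ball_in(b2,rmC)", "carry(b5,left)", "free(right)", "robot_in(rmC)"]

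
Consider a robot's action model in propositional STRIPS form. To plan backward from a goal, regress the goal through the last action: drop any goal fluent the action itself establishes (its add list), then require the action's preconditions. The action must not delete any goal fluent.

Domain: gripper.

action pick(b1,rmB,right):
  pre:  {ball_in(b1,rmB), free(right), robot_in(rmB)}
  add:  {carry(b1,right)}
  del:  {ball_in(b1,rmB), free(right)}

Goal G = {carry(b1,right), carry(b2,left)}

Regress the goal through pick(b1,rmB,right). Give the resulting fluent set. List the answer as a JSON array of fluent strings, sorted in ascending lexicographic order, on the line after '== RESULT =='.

Regress:
  G ∩ del = {}  (empty — regression defined)
  G \ add = {carry(b1,right), carry(b2,left)} \ {carry(b1,right)} = {carry(b2,left)}
  ∪ pre   = {carry(b2,left)} ∪ {ball_in(b1,rmB), free(right), robot_in(rmB)}
          = {ball_in(b1,rmB), carry(b2,left), free(right), robot_in(rmB)}

== RESULT ==
["ball_in(b1,rmB)", "carry(b2,left)", "free(right)", "robot_in(rmB)"]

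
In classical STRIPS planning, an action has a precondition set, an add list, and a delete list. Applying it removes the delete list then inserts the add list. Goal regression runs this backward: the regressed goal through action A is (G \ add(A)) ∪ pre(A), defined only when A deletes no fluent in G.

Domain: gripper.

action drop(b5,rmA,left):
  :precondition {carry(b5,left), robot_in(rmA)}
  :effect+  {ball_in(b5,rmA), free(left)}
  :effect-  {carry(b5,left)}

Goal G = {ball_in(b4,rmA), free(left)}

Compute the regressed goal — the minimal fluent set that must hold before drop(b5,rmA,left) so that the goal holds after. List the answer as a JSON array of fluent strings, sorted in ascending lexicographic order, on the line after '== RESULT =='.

Regress:
  G ∩ del = {}  (empty — regression defined)
  G \ add = {ball_in(b4,rmA), free(left)} \ {ball_in(b5,rmA), free(left)} = {ball_in(b4,rmA)}
  ∪ pre   = {ball_in(b4,rmA)} ∪ {carry(b5,left), robot_in(rmA)}
          = {ball_in(b4,rmA), carry(b5,left), robot_in(rmA)}

== RESULT ==
["ball_in(b4,rmA)", "carry(b5,left)", "robot_in(rmA)"]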